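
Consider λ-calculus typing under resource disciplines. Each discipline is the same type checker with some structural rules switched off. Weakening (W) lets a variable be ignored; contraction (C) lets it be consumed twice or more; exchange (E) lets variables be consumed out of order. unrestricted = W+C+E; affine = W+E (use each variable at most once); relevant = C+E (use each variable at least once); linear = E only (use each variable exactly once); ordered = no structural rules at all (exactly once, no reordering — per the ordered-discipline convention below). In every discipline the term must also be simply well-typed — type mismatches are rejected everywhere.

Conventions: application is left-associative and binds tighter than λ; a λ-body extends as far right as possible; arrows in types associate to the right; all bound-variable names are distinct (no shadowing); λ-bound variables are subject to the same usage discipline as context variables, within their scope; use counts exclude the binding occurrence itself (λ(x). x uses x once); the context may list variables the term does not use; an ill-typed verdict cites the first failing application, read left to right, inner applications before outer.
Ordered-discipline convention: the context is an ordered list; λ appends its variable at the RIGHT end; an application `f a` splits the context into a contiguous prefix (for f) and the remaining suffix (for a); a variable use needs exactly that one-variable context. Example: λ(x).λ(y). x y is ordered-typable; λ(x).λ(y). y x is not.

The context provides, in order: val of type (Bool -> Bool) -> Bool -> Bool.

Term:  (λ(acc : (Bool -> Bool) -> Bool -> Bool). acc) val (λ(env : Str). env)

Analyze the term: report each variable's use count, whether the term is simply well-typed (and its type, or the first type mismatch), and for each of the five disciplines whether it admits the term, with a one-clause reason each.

usage: val ×1, acc (λ-bound) ×1, env (λ-bound) ×1
use order (left to right): acc, val, env
typing: ill-typed: a function awaiting Bool -> Bool gets Str -> Str
ordered: ✗ — the type mismatch rejects it
linear: ✗ — not simply typable
affine: ✗ — fails simple typing
relevant: ✗ — a type mismatch blocks all five
unrestricted: ✗ — the type mismatch rejects it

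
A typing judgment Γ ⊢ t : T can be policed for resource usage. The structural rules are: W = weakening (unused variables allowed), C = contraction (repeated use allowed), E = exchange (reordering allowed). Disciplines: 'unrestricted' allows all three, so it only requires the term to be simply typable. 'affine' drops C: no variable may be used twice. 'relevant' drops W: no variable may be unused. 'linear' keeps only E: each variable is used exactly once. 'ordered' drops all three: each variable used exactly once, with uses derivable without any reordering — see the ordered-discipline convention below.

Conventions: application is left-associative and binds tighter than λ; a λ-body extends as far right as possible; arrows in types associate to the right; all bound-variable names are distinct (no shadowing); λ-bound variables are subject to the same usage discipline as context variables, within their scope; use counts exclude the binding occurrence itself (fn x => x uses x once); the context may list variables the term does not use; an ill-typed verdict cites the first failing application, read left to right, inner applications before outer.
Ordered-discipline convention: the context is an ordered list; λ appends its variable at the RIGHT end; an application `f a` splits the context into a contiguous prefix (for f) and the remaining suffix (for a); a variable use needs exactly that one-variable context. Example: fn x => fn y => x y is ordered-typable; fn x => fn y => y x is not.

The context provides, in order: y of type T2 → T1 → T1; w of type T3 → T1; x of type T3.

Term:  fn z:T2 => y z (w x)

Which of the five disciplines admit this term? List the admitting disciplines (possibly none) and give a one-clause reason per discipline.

admitted in: linear, affine, relevant, unrestricted
counts: y: 1×; w: 1×; x: 1×; z (λ-bound): 1×
use order (left to right): y, z, w, x
typing: the term checks, with type T2 → T1
ordered: ✗ — no ordered split (uses run y, z, w, x)
linear: ✓ — y, w, x, z: one use apiece
affine: ✓ — y, w, x, z: no repeats, contraction unneeded
relevant: ✓ — none of y, w, x, z goes unused
unrestricted: ✓ — simply typable at T2 → T1; W, C, E all held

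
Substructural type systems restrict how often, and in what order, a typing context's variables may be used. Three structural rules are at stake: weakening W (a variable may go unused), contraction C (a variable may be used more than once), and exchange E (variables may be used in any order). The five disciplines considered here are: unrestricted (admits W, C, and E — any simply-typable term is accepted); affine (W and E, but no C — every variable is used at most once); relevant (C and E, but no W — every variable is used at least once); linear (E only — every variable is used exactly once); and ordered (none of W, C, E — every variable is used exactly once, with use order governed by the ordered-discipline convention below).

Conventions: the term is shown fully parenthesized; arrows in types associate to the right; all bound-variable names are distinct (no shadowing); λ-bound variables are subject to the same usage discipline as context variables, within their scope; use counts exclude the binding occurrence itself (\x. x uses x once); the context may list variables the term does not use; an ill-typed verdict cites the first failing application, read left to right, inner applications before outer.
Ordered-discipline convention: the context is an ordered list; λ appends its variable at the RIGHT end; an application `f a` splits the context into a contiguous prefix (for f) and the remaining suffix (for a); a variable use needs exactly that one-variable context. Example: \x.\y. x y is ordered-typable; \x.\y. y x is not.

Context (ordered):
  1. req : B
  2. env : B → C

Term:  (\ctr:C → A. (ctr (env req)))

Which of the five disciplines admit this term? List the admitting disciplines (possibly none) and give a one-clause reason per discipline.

admitting disciplines: linear, affine, relevant, unrestricted
usage: req ×1; env ×1; ctr (λ-bound) ×1
left-to-right use order: ctr, env, req
typing: well-typed at (C → A) → A
ordered ✗ (use order ctr, env, req needs exchange)
linear ✓ (exactly-once usage across req, env, ctr)
affine ✓ (no duplicate uses among req, env, ctr)
relevant ✓ (at least one use each (req, env, ctr))
unrestricted ✓ (type-checks ((C → A) → A) and nothing is barred)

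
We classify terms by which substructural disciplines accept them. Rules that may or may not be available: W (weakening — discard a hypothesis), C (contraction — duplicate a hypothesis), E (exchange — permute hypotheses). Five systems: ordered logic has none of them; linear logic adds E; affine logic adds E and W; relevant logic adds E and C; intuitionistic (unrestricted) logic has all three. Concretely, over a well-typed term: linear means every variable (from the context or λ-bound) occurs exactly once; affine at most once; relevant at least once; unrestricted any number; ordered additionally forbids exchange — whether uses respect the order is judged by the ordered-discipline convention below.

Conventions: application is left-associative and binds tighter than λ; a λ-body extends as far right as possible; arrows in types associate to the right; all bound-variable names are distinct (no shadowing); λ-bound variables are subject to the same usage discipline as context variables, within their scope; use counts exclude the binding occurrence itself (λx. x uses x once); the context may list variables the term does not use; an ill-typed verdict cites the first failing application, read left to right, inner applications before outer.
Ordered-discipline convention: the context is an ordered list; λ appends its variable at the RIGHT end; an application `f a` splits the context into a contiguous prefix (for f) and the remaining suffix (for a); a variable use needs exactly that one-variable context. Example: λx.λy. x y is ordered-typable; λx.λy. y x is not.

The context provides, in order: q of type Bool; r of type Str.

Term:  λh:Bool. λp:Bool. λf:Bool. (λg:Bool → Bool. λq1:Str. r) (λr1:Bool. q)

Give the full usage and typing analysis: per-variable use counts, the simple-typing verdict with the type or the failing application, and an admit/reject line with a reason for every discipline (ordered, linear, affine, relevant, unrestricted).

usage: q: 1×; r: 1×; h (λ-bound): 0×; p (λ-bound): 0×; f (λ-bound): 0×; g (λ-bound): 0×; q1 (λ-bound): 0×; r1 (λ-bound): 0×
use order (left to right): r, q
typing: well-typed at Bool → Bool → Bool → Str → Str
ordered ✗ (unused: h, p, f, g, q1, r1 — weakening required)
linear ✗ (unused: h, p, f, g, q1, r1 — weakening required)
affine ✓ (none of q, r, h, p, f, g, q1, r1 used more than once)
relevant ✗ (unused: h, p, f, g, q1, r1 — weakening required)
unrestricted ✓ (simply typable at Bool → Bool → Bool → Str → Str; W, C, E all held)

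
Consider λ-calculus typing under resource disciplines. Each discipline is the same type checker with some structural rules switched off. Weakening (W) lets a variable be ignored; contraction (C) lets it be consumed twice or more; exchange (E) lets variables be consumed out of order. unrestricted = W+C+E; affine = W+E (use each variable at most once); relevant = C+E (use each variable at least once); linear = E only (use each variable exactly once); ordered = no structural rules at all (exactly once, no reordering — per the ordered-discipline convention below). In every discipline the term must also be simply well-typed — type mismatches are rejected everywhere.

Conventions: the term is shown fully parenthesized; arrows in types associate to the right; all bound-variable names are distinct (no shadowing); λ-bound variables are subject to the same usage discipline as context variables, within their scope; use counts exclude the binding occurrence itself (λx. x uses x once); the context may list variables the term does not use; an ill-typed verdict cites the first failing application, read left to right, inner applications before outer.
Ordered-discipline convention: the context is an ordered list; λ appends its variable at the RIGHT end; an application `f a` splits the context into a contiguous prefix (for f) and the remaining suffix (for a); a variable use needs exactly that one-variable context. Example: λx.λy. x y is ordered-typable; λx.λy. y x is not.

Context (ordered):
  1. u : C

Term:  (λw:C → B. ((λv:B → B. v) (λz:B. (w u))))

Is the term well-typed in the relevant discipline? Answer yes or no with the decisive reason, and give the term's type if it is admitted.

no — z left unused
use counts: u ×1, w (bound) ×1, v (bound) ×1, z (bound) ×0
uses in reading order: v, w, u
typing: the term checks, with type (C → B) → B → B
across the five disciplines: ordered ✗, linear ✗, affine ✓, relevant ✗, unrestricted ✓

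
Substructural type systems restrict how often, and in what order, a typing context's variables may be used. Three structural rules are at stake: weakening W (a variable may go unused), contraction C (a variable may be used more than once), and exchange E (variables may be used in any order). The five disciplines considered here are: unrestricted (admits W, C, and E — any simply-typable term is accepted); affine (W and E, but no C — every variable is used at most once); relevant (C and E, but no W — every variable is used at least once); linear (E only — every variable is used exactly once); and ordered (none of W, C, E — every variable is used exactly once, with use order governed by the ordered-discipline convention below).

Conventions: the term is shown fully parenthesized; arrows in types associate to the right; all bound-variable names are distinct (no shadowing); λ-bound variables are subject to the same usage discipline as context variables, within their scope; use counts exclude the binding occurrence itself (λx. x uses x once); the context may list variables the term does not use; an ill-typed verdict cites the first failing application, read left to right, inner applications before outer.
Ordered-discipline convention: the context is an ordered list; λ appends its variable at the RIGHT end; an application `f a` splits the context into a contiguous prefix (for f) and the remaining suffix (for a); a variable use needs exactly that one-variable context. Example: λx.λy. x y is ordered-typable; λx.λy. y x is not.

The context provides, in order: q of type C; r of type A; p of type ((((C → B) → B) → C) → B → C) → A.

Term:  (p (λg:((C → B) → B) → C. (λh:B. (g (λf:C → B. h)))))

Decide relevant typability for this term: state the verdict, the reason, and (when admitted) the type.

no — q, r, f left unused
usage: q=0; r=0; p=1; g [bound]=1; h [bound]=1; f [bound]=0
uses in reading order: p, g, h
typing: well-typed — term : A
summary: ordered ✗ | linear ✗ | affine ✓ | relevant ✗ | unrestricted ✓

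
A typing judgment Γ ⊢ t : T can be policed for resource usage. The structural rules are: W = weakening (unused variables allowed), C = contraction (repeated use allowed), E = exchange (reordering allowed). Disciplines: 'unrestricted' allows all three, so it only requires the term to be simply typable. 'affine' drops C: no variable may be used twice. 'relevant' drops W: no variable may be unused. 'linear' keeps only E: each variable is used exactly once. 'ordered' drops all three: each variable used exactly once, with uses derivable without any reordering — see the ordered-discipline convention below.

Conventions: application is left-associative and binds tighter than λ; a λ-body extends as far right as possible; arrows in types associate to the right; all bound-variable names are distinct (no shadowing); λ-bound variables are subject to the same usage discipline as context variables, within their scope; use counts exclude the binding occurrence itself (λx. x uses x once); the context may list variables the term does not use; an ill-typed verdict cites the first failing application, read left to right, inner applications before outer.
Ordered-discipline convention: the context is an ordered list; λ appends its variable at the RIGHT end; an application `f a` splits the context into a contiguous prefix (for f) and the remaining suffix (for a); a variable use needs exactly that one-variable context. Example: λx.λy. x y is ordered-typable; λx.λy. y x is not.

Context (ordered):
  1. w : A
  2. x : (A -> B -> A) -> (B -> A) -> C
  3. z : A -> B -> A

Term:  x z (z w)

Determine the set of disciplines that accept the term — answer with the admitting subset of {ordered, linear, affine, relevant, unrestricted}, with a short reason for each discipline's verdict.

accepted by: relevant, unrestricted
use counts: w: 1; x: 1; z: 2
left-to-right use order: x, z, z, w
typing: well-typed at C
ordered: ✗, uses contraction: z ×2
linear: ✗, uses contraction: z ×2
affine: ✗, uses contraction: z ×2
relevant: ✓, every one of w, x, z appears
unrestricted: ✓, typability at C is all that's needed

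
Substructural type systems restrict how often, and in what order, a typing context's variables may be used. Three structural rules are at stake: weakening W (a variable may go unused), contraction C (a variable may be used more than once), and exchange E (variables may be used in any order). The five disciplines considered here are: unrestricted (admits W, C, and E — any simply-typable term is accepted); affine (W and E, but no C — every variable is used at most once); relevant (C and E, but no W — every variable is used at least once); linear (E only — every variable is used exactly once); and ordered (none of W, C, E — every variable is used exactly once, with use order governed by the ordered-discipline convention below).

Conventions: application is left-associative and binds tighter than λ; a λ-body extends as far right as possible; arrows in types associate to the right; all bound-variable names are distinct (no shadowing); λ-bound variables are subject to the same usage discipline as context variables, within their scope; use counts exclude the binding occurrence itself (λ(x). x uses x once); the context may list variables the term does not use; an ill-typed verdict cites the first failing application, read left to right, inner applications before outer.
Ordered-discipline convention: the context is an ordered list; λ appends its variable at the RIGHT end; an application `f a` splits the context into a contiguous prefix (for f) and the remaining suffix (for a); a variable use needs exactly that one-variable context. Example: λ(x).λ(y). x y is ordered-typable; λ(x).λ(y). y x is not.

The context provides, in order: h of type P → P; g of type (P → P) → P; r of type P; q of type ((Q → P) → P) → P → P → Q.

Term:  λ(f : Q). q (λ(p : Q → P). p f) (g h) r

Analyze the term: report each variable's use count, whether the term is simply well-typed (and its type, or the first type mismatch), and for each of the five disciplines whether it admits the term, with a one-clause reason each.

variable uses: h: 1×; g: 1×; r: 1×; q: 1×; f (bound): 1×; p (bound): 1×
left-to-right use order: q, p, f, g, h, r
typing: ✓ — Q → Q
ordered ✗ (use order q, p, f, g, h, r needs exchange)
linear ✓ (single use per variable (h, g, r, q, f, p))
affine ✓ (h, g, r, q, f, p: no repeats, contraction unneeded)
relevant ✓ (every one of h, g, r, q, f, p appears)
unrestricted ✓ (type-checks (Q → Q) and nothing is barred)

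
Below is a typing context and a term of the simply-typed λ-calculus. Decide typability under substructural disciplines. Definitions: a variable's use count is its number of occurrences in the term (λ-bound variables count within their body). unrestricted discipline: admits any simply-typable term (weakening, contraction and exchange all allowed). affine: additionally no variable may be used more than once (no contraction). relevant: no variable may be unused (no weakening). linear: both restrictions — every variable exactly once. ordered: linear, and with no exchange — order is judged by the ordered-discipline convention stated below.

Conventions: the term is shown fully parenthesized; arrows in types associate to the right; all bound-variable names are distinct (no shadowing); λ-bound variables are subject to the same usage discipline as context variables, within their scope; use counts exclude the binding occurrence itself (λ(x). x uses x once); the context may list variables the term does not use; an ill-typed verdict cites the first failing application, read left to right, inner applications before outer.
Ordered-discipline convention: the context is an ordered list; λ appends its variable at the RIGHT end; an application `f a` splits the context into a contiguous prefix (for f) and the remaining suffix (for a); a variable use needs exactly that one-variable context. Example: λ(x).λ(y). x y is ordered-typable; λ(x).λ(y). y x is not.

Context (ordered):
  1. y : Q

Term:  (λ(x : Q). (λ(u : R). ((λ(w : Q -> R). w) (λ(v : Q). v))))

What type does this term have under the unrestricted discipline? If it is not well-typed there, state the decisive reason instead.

not well-typed under unrestricted — fails simple typing
counts: y=0; x [bound]=0; u [bound]=0; w [bound]=1; v [bound]=1
order of uses: w, v
typing: ill-typed: an application expects Q -> R but receives Q -> Q
all disciplines: ordered ✗ · linear ✗ · affine ✗ · relevant ✗ · unrestricted ✗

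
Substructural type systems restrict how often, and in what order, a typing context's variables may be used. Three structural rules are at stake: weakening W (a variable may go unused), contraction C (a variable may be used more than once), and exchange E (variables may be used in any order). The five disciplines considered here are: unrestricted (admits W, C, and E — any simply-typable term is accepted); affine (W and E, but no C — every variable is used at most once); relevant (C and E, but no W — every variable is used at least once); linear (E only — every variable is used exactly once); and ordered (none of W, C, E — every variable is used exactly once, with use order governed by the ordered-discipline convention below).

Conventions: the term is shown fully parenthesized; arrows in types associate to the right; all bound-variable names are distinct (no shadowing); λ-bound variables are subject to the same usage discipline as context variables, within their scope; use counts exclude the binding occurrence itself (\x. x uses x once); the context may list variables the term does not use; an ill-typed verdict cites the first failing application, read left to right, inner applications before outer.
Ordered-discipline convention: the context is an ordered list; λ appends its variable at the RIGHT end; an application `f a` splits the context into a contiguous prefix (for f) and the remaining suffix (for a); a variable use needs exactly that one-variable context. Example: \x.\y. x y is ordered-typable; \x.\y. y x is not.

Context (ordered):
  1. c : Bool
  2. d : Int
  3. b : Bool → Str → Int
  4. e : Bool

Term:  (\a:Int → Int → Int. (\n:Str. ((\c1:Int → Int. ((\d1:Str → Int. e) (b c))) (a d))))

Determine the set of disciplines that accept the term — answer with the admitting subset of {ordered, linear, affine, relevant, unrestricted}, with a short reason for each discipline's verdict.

admitting disciplines: affine, unrestricted
use counts: c ×1, d ×1, b ×1, e ×1, a [bound] ×1, n [bound] ×0, c1 [bound] ×0, d1 [bound] ×0
use order (left to right): e, b, c, a, d
typing: well-typed — term : (Int → Int → Int) → Str → Bool
ordered: ✗ — unused: n, c1, d1 — weakening required
linear: ✗ — unused: n, c1, d1 — weakening required
affine: ✓ — at most one use each (c, d, b, e, a, n, c1, d1)
relevant: ✗ — unused: n, c1, d1 — weakening required
unrestricted: ✓ — simply typable at (Int → Int → Int) → Str → Bool; W, C, E all held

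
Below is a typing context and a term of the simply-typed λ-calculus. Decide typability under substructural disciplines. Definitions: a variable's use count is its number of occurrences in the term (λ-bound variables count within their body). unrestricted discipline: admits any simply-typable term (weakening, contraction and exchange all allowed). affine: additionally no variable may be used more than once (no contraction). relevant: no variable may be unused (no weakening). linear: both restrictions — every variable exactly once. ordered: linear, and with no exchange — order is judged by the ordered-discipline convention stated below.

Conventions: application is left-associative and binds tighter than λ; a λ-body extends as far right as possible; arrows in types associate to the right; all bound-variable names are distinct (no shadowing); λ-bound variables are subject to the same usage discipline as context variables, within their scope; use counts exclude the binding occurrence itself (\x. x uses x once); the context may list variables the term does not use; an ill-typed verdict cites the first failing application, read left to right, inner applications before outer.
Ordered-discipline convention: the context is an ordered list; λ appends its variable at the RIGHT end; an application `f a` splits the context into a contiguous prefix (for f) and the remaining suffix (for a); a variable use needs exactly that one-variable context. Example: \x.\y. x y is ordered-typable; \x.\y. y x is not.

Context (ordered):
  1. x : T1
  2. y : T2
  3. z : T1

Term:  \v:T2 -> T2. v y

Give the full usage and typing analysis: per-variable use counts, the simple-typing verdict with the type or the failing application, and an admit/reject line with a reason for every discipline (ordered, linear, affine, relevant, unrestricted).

variable uses: x: 0×, y: 1×, z: 0×, v (λ-bound): 1×
uses in reading order: v, y
typing: the term checks, with type (T2 -> T2) -> T2
ordered: ✗ — needs weakening: x, z unused
linear: ✗ — needs weakening: x, z unused
affine: ✓ — none of x, y, z, v used more than once
relevant: ✗ — needs weakening: x, z unused
unrestricted: ✓ — typability at (T2 -> T2) -> T2 is all that's needed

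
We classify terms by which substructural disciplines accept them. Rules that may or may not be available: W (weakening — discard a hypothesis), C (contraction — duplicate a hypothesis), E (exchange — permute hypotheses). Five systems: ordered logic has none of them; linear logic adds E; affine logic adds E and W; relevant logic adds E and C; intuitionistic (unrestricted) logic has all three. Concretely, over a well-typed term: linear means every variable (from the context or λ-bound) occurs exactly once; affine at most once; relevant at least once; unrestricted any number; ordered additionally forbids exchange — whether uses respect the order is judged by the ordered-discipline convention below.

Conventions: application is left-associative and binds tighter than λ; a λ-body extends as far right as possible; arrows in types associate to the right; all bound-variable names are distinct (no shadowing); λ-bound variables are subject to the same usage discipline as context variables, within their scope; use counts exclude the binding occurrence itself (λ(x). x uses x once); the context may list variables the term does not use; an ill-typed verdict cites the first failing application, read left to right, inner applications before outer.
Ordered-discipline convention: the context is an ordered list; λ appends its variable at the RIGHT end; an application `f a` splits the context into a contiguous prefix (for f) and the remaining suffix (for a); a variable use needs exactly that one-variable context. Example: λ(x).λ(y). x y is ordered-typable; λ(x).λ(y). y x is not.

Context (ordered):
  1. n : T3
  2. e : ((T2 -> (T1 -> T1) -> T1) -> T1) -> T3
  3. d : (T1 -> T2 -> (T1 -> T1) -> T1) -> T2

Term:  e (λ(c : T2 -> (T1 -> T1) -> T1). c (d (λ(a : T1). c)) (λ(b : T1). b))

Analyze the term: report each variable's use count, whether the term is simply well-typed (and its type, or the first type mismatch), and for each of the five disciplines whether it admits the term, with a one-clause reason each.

counts: n: 0×; e: 1×; d: 1×; c (λ-bound): 2×; a (λ-bound): 0×; b (λ-bound): 1×
order of uses: e, c, d, c, b
typing: well-typed — term : T3
ordered: ✗, uses contraction: c ×2; unused: n, a — weakening required
linear: ✗, uses contraction: c ×2; unused: n, a — weakening required
affine: ✗, uses contraction: c ×2
relevant: ✗, unused: n, a — weakening required
unrestricted: ✓, typability at T3 is all that's needed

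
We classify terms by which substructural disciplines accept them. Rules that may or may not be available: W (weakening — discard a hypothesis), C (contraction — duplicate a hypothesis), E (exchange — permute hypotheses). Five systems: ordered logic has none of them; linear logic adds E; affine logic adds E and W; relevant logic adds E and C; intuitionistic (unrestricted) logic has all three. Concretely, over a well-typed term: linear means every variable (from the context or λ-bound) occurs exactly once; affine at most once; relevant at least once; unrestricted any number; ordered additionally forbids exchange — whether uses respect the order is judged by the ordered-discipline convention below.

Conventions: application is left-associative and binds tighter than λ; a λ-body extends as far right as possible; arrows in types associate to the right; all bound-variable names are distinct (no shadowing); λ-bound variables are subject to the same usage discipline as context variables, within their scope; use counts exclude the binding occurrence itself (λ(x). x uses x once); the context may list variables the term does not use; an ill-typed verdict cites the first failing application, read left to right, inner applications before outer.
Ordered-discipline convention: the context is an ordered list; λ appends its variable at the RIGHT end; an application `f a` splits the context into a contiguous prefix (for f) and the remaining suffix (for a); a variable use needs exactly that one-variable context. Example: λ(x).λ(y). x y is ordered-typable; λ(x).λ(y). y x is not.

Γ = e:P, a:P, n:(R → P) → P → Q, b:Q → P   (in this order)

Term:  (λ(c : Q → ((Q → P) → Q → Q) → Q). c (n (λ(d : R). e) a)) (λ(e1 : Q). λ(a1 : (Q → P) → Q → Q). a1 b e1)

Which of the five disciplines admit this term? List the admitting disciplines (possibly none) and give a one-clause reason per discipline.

admitted by: affine, unrestricted
usage: e=1, a=1, n=1, b=1, c (bound)=1, d (bound)=0, e1 (bound)=1, a1 (bound)=1
order of uses: c, n, e, a, a1, b, e1
typing: well-typed — term : ((Q → P) → Q → Q) → Q
ordered: ✗ — needs weakening: d unused
linear: ✗ — needs weakening: d unused
affine: ✓ — none of e, a, n, b, c, d, e1, a1 used more than once
relevant: ✗ — needs weakening: d unused
unrestricted: ✓ — typability at ((Q → P) → Q → Q) → Q is all that's needed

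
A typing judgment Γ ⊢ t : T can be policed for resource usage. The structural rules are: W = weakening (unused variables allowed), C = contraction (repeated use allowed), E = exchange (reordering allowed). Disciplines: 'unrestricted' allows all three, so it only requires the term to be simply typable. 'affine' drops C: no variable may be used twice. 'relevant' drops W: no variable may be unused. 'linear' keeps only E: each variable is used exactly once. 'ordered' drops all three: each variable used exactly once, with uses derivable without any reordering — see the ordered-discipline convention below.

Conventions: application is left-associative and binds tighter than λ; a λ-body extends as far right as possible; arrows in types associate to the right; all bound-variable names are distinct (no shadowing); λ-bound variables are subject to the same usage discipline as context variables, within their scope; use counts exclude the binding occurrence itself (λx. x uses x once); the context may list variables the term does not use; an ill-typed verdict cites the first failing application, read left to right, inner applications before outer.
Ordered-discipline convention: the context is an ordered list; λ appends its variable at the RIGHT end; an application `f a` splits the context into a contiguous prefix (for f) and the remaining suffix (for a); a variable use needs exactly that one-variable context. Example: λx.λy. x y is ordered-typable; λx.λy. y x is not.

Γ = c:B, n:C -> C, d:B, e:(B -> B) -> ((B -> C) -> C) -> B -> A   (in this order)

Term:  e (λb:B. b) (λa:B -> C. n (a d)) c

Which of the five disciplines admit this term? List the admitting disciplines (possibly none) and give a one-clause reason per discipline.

admitted in: linear, affine, relevant, unrestricted
use counts: c: 1×, n: 1×, d: 1×, e: 1×, b (bound): 1×, a (bound): 1×
uses in reading order: e, b, n, a, d, c
typing: well-typed at A
ordered: ✗, needs exchange: uses follow e, b, n, a, d, c
linear: ✓, exactly-once usage across c, n, d, e, b, a
affine: ✓, no duplicate uses among c, n, d, e, b, a
relevant: ✓, at least one use each (c, n, d, e, b, a)
unrestricted: ✓, simply typable at A; W, C, E all held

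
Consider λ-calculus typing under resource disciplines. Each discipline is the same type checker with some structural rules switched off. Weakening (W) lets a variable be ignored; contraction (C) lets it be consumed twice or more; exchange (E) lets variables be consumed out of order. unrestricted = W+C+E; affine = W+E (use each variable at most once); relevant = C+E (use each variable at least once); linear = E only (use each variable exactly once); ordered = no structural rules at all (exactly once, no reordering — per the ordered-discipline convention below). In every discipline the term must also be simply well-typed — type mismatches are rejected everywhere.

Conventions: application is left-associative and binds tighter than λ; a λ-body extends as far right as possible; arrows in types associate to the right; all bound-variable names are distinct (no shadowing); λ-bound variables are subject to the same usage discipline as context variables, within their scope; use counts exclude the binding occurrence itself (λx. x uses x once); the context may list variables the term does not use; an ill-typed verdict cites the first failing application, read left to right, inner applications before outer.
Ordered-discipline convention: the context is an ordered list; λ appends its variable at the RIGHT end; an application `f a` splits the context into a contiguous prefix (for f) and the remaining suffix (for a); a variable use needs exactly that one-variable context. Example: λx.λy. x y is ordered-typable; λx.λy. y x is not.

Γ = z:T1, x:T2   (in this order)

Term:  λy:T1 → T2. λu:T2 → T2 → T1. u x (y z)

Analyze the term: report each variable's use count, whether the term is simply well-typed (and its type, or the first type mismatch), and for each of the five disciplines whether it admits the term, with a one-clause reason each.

usage: z=1; x=1; y [bound]=1; u [bound]=1
use order (left to right): u, x, y, z
typing: ✓ — (T1 → T2) → (T2 → T2 → T1) → T1
ordered: ✗, no contiguous prefix/suffix split fits u, x, y, z
linear: ✓, each of z, x, y, u used exactly once
affine: ✓, at most one use each (z, x, y, u)
relevant: ✓, every one of z, x, y, u appears
unrestricted: ✓, typability at (T1 → T2) → (T2 → T2 → T1) → T1 is all that's needed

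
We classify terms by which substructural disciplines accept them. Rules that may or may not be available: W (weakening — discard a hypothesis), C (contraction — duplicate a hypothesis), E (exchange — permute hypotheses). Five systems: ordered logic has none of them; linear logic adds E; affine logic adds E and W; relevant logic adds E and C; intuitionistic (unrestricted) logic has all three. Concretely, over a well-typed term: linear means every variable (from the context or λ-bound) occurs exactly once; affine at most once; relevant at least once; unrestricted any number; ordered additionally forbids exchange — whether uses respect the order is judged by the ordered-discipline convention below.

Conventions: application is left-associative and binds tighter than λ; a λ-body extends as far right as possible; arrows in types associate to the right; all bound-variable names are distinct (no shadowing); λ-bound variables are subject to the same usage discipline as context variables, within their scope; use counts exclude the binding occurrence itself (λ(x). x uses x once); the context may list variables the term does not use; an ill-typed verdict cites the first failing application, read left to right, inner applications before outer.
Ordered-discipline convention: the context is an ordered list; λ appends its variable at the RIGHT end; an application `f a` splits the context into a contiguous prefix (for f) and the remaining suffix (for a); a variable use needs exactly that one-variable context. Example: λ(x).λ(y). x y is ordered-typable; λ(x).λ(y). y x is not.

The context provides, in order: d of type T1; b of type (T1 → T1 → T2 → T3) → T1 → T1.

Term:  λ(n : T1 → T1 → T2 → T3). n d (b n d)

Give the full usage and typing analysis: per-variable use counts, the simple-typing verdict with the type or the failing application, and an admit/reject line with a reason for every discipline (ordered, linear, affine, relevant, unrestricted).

usage: d: 2×; b: 1×; n (λ-bound): 2×
uses in reading order: n, d, b, n, d
typing: ✓ — (T1 → T1 → T2 → T3) → T2 → T3
ordered ✗ (needs contraction — d ×2, n ×2)
linear ✗ (needs contraction — d ×2, n ×2)
affine ✗ (needs contraction — d ×2, n ×2)
relevant ✓ (d, b, n: all used, weakening unneeded)
unrestricted ✓ (typability at (T1 → T1 → T2 → T3) → T2 → T3 is all that's needed)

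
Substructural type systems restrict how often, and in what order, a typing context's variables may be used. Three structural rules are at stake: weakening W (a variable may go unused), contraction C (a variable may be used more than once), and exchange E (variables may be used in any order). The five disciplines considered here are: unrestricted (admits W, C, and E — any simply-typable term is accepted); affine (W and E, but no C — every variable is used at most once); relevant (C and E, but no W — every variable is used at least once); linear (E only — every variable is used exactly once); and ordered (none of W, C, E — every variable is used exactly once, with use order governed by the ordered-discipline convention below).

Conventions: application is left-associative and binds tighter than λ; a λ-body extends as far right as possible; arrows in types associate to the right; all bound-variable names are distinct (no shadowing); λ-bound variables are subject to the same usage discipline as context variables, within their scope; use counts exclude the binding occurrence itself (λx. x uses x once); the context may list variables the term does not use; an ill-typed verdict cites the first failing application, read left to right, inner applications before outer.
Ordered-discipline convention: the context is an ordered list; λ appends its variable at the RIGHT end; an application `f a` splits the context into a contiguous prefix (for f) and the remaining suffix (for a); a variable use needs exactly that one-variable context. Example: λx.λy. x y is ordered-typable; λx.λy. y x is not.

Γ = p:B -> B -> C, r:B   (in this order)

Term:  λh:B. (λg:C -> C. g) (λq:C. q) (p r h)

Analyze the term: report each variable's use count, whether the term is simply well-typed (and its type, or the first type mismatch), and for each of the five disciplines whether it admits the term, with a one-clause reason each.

use counts: p=1; r=1; h (bound)=1; g (bound)=1; q (bound)=1
use order (left to right): g, q, p, r, h
typing: well-typed at B -> C
ordered ✓ (one use each (p, r, h, g, q); ordered split holds)
linear ✓ (exactly-once usage across p, r, h, g, q)
affine ✓ (none of p, r, h, g, q used more than once)
relevant ✓ (p, r, h, g, q: all used, weakening unneeded)
unrestricted ✓ (typability at B -> C is all that's needed)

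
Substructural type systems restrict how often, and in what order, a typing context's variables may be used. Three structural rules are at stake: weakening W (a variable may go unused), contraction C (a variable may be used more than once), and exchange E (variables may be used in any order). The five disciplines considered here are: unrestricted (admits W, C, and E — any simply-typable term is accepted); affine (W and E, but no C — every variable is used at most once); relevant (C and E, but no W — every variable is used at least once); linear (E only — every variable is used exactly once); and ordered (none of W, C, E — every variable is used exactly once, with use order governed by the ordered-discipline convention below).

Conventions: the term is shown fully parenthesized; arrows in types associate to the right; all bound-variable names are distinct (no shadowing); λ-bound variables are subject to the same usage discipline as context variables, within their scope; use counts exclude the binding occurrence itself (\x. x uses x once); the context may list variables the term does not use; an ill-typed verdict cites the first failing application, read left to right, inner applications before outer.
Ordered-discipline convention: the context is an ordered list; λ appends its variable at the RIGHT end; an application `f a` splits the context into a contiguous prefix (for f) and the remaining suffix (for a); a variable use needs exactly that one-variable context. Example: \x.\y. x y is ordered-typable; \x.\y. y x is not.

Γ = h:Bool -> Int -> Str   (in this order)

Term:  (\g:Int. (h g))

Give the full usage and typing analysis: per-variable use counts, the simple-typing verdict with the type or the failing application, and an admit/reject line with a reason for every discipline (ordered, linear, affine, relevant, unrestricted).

variable uses: h: 1; g (λ-bound): 1
uses in reading order: h, g
typing: ill-typed: argument of type Int where Bool is required
ordered: ✗, a type mismatch blocks all five
linear: ✗, the type mismatch rejects it
affine: ✗, not simply typable
relevant: ✗, fails simple typing
unrestricted: ✗, a type mismatch blocks all five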